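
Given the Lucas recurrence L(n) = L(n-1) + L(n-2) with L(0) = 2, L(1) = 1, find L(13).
Computing the sequence terms:
2, 1, 3, 4, 7, 11, 18, 29, 47, 76, 123, 199, 322, 521

521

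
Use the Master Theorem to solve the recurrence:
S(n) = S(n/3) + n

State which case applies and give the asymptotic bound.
Master Theorem template: S(n) = a·S(n/b) + f(n).
Here: a=1, b=3, f(n)=n
Compute log_b(a) = log_3(1) = 0.
f(n) = n = Ω(n^(0+ε)) with ε = 1, and the regularity condition holds (a·f(n/b) = (a/b^1)·f(n) with a/b^1 = 3^-1 < 1). Case 3: S(n) = Θ(f(n)) = Θ(n).

Case 3: S(n) = Θ(n)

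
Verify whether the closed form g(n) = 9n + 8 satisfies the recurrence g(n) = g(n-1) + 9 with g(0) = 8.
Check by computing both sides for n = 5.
From the recurrence with g(0) = 8:
  g(0) = 8, g(1) = 17, g(2) = 26, g(3) = 35, g(4) = 44, g(5) = 53
  so the recurrence gives g(5) = 53.
From the proposed closed form g(n) = 9n + 8:
  g(5) = 53.
Both sides give 53 at n = 5, and the initial condition(s) match, so the closed form is consistent.

Yes, the closed form is correct.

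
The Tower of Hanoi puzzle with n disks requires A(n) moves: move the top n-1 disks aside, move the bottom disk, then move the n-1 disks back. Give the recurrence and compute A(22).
Moving n disks = move the top n-1 disks aside (A(n-1) moves) + move the largest disk (1 move) + move the n-1 disks back on top (A(n-1) moves), so A(n) = 2A(n-1) + 1, with A(1) = 1 (a single disk takes one move).
First terms: 1, 3, 7, 15, 31, 63, … — each is one less than a power of 2. Indeed A(n) + 1 = 2(A(n-1) + 1) with A(1) + 1 = 2, so A(n) + 1 = 2ⁿ and A(n) = 2ⁿ - 1.
Hence A(22) = 2^22 - 1 = 4194304 - 1 = 4194303.

A(n) = 2A(n-1) + 1, A(1) = 1; A(22) = 4194303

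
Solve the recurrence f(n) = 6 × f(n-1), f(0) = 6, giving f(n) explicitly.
Recurrence: f(n) = 6 × f(n-1), initial: f(0) = 6.
Each term is 6 times the previous, so this is geometric with ratio 6. After n steps: f(n) = f(0)·6ⁿ = 6·6ⁿ.

f(n) = 6·6ⁿ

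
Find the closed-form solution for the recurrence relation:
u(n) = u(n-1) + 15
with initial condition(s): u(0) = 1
Recurrence: u(n) = u(n-1) + 15, initial: u(0) = 1.
Each step adds 15, so u(n) = u(0) + 15n = 15n + 1.

u(n) = 15n + 1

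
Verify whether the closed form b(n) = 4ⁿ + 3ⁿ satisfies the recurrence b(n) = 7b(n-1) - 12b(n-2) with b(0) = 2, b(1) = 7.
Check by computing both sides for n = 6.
From the recurrence with b(0) = 2, b(1) = 7:
  b(0) = 2, b(1) = 7, b(2) = 25, b(3) = 91, b(4) = 337, b(5) = 1267, b(6) = 4825
  so the recurrence gives b(6) = 4825.
From the proposed closed form b(n) = 4ⁿ + 3ⁿ:
  b(6) = 4825.
Both sides give 4825 at n = 6, and the initial condition(s) match, so the closed form is consistent.

Yes, the closed form is correct.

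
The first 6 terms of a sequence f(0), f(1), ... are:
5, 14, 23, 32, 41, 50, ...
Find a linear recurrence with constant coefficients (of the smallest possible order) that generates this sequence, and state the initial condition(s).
Look for the lowest-order linear relation among consecutive terms.
Observation: consecutive differences are constant (= 9).
Check at n=2: 1·14 + 9 = 23. ✓

f(n) = f(n-1) + 9, f(0) = 5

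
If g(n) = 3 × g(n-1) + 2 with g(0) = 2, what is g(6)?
Computing step by step:
g(0) = 2
g(1) = 3 × 2 + 2 = 8
g(2) = 3 × 8 + 2 = 26
g(3) = 3 × 26 + 2 = 80
g(4) = 3 × 80 + 2 = 242
g(5) = 3 × 242 + 2 = 728
g(6) = 3 × 728 + 2 = 2186

2186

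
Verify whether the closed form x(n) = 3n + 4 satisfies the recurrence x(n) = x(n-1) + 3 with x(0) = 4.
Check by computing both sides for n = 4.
From the recurrence with x(0) = 4:
  x(0) = 4, x(1) = 7, x(2) = 10, x(3) = 13, x(4) = 16
  so the recurrence gives x(4) = 16.
From the proposed closed form x(n) = 3n + 4:
  x(4) = 16.
Both sides give 16 at n = 4, and the initial condition(s) match, so the closed form is consistent.

Yes, the closed form is correct.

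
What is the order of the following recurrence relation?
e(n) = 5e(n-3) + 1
The order is the largest lag k for which e(n-k) appears. Here the deepest term is e(n-3) (the 1 term is non-homogeneous and does not affect the order), so the order is 3.

Order 3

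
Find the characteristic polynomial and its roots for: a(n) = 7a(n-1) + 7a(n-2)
Substitute a(n) = rⁿ and divide through by rⁿ⁻²: r² - 7r - 7 = 0
Discriminant: 7² + 4·7 = 77, not a perfect square, so by the quadratic formula r = (7 ± √77)/2.
General solution: a(n) = A·r₁ⁿ + B·r₂ⁿ where r₁,r₂ = (7 ± √77)/2

Characteristic: r² - 7r - 7 = 0, Roots: r = (7 ± √77)/2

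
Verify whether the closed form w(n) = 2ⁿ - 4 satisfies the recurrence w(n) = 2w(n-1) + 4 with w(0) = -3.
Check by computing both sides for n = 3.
From the recurrence with w(0) = -3:
  w(0) = -3, w(1) = -2, w(2) = 0, w(3) = 4
  so the recurrence gives w(3) = 4.
From the proposed closed form w(n) = 2ⁿ - 4:
  w(3) = 4.
Both sides give 4 at n = 3, and the initial condition(s) match, so the closed form is consistent.

Yes, the closed form is correct.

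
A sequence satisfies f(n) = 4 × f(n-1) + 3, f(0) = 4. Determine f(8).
Computing step by step:
f(0) = 4
f(1) = 4 × 4 + 3 = 19
f(2) = 4 × 19 + 3 = 79
f(3) = 4 × 79 + 3 = 319
f(4) = 4 × 319 + 3 = 1279
f(5) = 4 × 1279 + 3 = 5119
f(6) = 4 × 5119 + 3 = 20479
f(7) = 4 × 20479 + 3 = 81919
f(8) = 4 × 81919 + 3 = 327679

327679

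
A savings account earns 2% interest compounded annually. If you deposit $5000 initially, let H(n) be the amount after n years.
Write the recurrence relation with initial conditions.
Each year the balance grows by 2%, i.e. is multiplied by 1 + 2/100 = 1.02, so H(n) = 1.02 × H(n-1). The initial deposit gives H(0) = 5000.
Unrolling gives the closed form H(n) = 5000 × (1.02)ⁿ.

H(n) = 1.02 × H(n-1), H(0) = 5000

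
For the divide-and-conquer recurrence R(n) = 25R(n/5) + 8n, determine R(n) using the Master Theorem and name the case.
Master Theorem template: R(n) = a·R(n/b) + f(n).
Here: a=25, b=5, f(n)=8n
Compute log_b(a) = log_5(25) = 2.
f(n) = 8n = O(n^(2-ε)) with ε = 1. Case 1: R(n) = Θ(n^log_b(a)) = Θ(n^2).

Case 1: R(n) = Θ(n^2)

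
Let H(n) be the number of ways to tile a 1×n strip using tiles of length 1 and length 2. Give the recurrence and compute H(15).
Condition on the last tile: it has length 1 (leaving a 1×(n-1) strip) or length 2 (leaving a 1×(n-2) strip), so H(n) = H(n-1) + H(n-2) (order-2 linear recurrence).
For 0 ≤ i < 2 only unit tiles fit, so H(i) = 1.
Iterating the recurrence: H(2) = 2, H(3) = 3, H(4) = 5, H(5) = 8, H(6) = 13, H(7) = 21, H(8) = 34, H(9) = 55, H(10) = 89, H(11) = 144, H(12) = 233, H(13) = 377, H(14) = 610, H(15) = 987.

H(n) = H(n-1) + H(n-2), with H(i) = 1 for 0 ≤ i < 2; H(15) = 987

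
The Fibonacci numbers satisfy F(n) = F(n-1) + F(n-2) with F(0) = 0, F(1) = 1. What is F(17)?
Computing the sequence terms:
0, 1, 1, 2, 3, 5, 8, 13, 21, 34, 55, 89, 144, 233, 377, 610, 987, 1597

1597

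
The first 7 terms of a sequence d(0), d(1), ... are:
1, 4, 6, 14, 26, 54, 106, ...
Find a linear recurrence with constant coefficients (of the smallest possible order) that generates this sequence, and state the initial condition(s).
Look for the lowest-order linear relation among consecutive terms.
Observation: d(n) - 1·d(n-1) - (2)·d(n-2) = 0 holds for the shown terms, and no order-1 relation d(n) = α·d(n-1) + β fits.
Check at n=3: 1·6 + (2)·4 = 14. ✓

d(n) = d(n-1) + 2d(n-2), d(0) = 1, d(1) = 4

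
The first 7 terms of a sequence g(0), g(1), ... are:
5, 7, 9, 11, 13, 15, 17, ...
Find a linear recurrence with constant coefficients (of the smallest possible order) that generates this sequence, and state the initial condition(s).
Look for the lowest-order linear relation among consecutive terms.
Observation: consecutive differences are constant (= 2).
Check at n=2: 1·7 + 2 = 9. ✓

g(n) = g(n-1) + 2, g(0) = 5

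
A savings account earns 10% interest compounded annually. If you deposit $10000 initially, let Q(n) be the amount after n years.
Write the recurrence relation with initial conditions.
Each year the balance grows by 10%, i.e. is multiplied by 1 + 10/100 = 1.1, so Q(n) = 1.1 × Q(n-1). The initial deposit gives Q(0) = 10000.
Unrolling gives the closed form Q(n) = 10000 × (1.1)ⁿ.

Q(n) = 1.1 × Q(n-1), Q(0) = 10000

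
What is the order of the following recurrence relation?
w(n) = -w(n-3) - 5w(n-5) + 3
The order is the largest lag k for which w(n-k) appears. Here the deepest term is w(n-5) (the 3 term is non-homogeneous and does not affect the order), so the order is 5.

Order 5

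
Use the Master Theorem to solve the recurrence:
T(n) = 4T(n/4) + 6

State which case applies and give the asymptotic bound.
Master Theorem template: T(n) = a·T(n/b) + f(n).
Here: a=4, b=4, f(n)=6
Compute log_b(a) = log_4(4) = 1.
f(n) = 6 = O(n^(1-ε)) with ε = 1. Case 1: T(n) = Θ(n^log_b(a)) = Θ(n).

Case 1: T(n) = Θ(n)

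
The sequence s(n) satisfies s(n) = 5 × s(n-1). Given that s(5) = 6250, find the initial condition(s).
In general s(n) = 5ⁿ · s(0). At n = 5: s(0) = s(5) / 5^5 = 6250 / 3125 = 2.

s(0) = 2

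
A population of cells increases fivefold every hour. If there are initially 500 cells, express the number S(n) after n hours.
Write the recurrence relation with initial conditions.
Each hour multiplies the count by 5, so the count after n hours depends only on the count after n-1 hours: S(n) = 5 × S(n-1). The starting count gives S(0) = 500.
Unrolling n times gives the closed form S(n) = 500 × 5ⁿ.

S(n) = 5 × S(n-1), S(0) = 500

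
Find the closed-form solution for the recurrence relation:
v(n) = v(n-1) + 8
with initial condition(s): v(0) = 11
Recurrence: v(n) = v(n-1) + 8, initial: v(0) = 11.
Each step adds 8, so v(n) = v(0) + 8n = 8n + 11.

v(n) = 8n + 11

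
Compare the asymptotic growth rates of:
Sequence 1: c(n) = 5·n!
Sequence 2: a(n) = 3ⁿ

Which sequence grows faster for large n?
Comparing growth rates:
Growth-rate hierarchy: log n ≺ any polynomial ≺ any exponential cⁿ (c>1) ≺ n! ≺ nⁿ.
factorial dominates exponential base 3 asymptotically.

c(n) grows faster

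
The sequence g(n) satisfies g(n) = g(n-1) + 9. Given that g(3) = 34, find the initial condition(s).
g(3) = g(0) + 3·9, so g(0) = 34 - 27 = 7.

g(0) = 7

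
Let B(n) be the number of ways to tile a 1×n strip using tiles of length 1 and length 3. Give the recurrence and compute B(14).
Condition on the last tile: it has length 1 (leaving a 1×(n-1) strip) or length 3 (leaving a 1×(n-3) strip), so B(n) = B(n-1) + B(n-3) (order-3 linear recurrence).
For 0 ≤ i < 3 only unit tiles fit, so B(i) = 1.
Iterating the recurrence: B(3) = 2, B(4) = 3, B(5) = 4, B(6) = 6, B(7) = 9, B(8) = 13, B(9) = 19, B(10) = 28, B(11) = 41, B(12) = 60, B(13) = 88, B(14) = 129.

B(n) = B(n-1) + B(n-3), with B(i) = 1 for 0 ≤ i < 3; B(14) = 129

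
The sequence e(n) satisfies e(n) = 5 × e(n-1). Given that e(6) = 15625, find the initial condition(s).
In general e(n) = 5ⁿ · e(0). At n = 6: e(0) = e(6) / 5^6 = 15625 / 15625 = 1.

e(0) = 1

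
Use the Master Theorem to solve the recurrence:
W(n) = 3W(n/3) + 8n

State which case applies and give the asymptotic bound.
Master Theorem template: W(n) = a·W(n/b) + f(n).
Here: a=3, b=3, f(n)=8n
Compute log_b(a) = log_3(3) = 1.
f(n) = 8n = Θ(n). Case 2: W(n) = Θ(n log n).

Case 2: W(n) = Θ(n log n)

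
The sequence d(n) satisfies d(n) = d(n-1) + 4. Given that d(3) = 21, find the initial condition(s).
d(3) = d(0) + 3·4, so d(0) = 21 - 12 = 9.

d(0) = 9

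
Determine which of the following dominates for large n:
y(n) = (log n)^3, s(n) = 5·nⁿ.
Comparing growth rates:
Growth-rate hierarchy: log n ≺ any polynomial ≺ any exponential cⁿ (c>1) ≺ n! ≺ nⁿ.
super-exponential nⁿ dominates polylogarithmic (log n)^3 asymptotically.

s(n) grows faster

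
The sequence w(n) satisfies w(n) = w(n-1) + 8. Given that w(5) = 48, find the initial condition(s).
w(5) = w(0) + 5·8, so w(0) = 48 - 40 = 8.

w(0) = 8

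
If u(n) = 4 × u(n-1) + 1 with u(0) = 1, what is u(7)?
Computing step by step:
u(0) = 1
u(1) = 4 × 1 + 1 = 5
u(2) = 4 × 5 + 1 = 21
u(3) = 4 × 21 + 1 = 85
u(4) = 4 × 85 + 1 = 341
u(5) = 4 × 341 + 1 = 1365
u(6) = 4 × 1365 + 1 = 5461
u(7) = 4 × 5461 + 1 = 21845

21845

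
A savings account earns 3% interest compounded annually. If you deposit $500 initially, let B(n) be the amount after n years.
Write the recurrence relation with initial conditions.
Each year the balance grows by 3%, i.e. is multiplied by 1 + 3/100 = 1.03, so B(n) = 1.03 × B(n-1). The initial deposit gives B(0) = 500.
Unrolling gives the closed form B(n) = 500 × (1.03)ⁿ.

B(n) = 1.03 × B(n-1), B(0) = 500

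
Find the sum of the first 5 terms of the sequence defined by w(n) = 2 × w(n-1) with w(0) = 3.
Computing the sequence terms: 3, 6, 12, 24, 48
Adding these values together:

93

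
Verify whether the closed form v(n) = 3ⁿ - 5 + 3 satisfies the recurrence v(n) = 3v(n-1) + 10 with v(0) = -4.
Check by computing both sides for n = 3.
From the recurrence with v(0) = -4:
  v(0) = -4, v(1) = -2, v(2) = 4, v(3) = 22
  so the recurrence gives v(3) = 22.
From the proposed closed form v(n) = 3ⁿ - 5 + 3:
  v(3) = 25.
The recurrence gives 22 but the closed form gives 25, so the closed form does not satisfy the recurrence.

No, the closed form is incorrect.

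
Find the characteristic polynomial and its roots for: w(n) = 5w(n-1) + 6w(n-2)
Substitute w(n) = rⁿ and divide through by rⁿ⁻²: r² - 5r - 6 = 0
Factor: (r - 6)(r + 1) = 0, so r = 6, -1.
General solution: w(n) = A·6ⁿ + B·(-1)ⁿ

Characteristic: r² - 5r - 6 = 0, Roots: r = 6, -1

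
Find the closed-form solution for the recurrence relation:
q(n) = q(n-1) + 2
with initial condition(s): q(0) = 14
Recurrence: q(n) = q(n-1) + 2, initial: q(0) = 14.
Each step adds 2, so q(n) = q(0) + 2n = 2n + 14.

q(n) = 2n + 14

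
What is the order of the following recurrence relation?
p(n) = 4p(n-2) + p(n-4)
The order is the largest lag k for which p(n-k) appears. Here the deepest term is p(n-4), so the order is 4.

Order 4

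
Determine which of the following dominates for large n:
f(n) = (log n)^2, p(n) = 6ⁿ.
Comparing growth rates:
Growth-rate hierarchy: log n ≺ any polynomial ≺ any exponential cⁿ (c>1) ≺ n! ≺ nⁿ.
exponential base 6 dominates polylogarithmic (log n)^2 asymptotically.

p(n) grows faster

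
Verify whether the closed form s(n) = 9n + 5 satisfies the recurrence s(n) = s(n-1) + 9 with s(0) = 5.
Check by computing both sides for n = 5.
From the recurrence with s(0) = 5:
  s(0) = 5, s(1) = 14, s(2) = 23, s(3) = 32, s(4) = 41, s(5) = 50
  so the recurrence gives s(5) = 50.
From the proposed closed form s(n) = 9n + 5:
  s(5) = 50.
Both sides give 50 at n = 5, and the initial condition(s) match, so the closed form is consistent.

Yes, the closed form is correct.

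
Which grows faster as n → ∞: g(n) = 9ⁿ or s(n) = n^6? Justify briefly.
Comparing growth rates:
Growth-rate hierarchy: log n ≺ any polynomial ≺ any exponential cⁿ (c>1) ≺ n! ≺ nⁿ.
exponential base 9 dominates polynomial degree 6 asymptotically.

g(n) grows faster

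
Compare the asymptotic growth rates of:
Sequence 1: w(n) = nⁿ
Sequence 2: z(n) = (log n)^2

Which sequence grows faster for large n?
Comparing growth rates:
Growth-rate hierarchy: log n ≺ any polynomial ≺ any exponential cⁿ (c>1) ≺ n! ≺ nⁿ.
super-exponential nⁿ dominates polylogarithmic (log n)^2 asymptotically.

w(n) grows faster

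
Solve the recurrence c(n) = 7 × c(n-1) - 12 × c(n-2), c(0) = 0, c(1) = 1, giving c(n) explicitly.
Recurrence: c(n) = 7 × c(n-1) - 12 × c(n-2), initial: c(0) = 0, c(1) = 1.
Characteristic equation: r² - 7r + 12 = 0, which factors as (r - 4)(r - 3) = 0, so r = 4, 3. General solution c(n) = A·4ⁿ + B·3ⁿ. From c(0) = 0: A + B = 0. From c(1) = 1: 4A + 3B = 1. Solving gives A = 1, B = -1.

c(n) = 4ⁿ - 3ⁿ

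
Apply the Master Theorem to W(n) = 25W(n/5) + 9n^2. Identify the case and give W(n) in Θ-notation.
Master Theorem template: W(n) = a·W(n/b) + f(n).
Here: a=25, b=5, f(n)=9n^2
Compute log_b(a) = log_5(25) = 2.
f(n) = 9n^2 = Θ(n^2). Case 2: W(n) = Θ(n^2 log n).

Case 2: W(n) = Θ(n^2 log n)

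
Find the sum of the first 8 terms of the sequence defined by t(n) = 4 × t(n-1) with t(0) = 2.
Computing the sequence terms: 2, 8, 32, 128, 512, 2048, 8192, 32768
Adding these values together:

43690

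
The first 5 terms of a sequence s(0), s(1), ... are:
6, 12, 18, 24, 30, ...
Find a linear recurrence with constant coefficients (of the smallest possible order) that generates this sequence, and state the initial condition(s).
Look for the lowest-order linear relation among consecutive terms.
Observation: consecutive differences are constant (= 6).
Check at n=2: 1·12 + 6 = 18. ✓

s(n) = s(n-1) + 6, s(0) = 6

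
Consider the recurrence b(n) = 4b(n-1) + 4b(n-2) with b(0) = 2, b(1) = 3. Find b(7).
Computing the sequence terms:
2, 3, 20, 92, 448, 2160, 10432, 50368

50368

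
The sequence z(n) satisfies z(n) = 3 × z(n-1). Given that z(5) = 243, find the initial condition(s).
In general z(n) = 3ⁿ · z(0). At n = 5: z(0) = z(5) / 3^5 = 243 / 243 = 1.

z(0) = 1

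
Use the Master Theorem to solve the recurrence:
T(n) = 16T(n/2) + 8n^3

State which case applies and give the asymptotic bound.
Master Theorem template: T(n) = a·T(n/b) + f(n).
Here: a=16, b=2, f(n)=8n^3
Compute log_b(a) = log_2(16) = 4.
f(n) = 8n^3 = O(n^(4-ε)) with ε = 1. Case 1: T(n) = Θ(n^log_b(a)) = Θ(n^4).

Case 1: T(n) = Θ(n^4)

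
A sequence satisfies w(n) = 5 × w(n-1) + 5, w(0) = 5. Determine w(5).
Computing step by step:
w(0) = 5
w(1) = 5 × 5 + 5 = 30
w(2) = 5 × 30 + 5 = 155
w(3) = 5 × 155 + 5 = 780
w(4) = 5 × 780 + 5 = 3905
w(5) = 5 × 3905 + 5 = 19530

19530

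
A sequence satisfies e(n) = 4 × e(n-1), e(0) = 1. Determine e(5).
Computing step by step:
e(0) = 1
e(1) = 4 × 1 = 4
e(2) = 4 × 4 = 16
e(3) = 4 × 16 = 64
e(4) = 4 × 64 = 256
e(5) = 4 × 256 = 1024

1024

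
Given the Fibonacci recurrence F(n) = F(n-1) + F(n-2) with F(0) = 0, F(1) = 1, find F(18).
Computing the sequence terms:
0, 1, 1, 2, 3, 5, 8, 13, 21, 34, 55, 89, 144, 233, 377, 610, 987, 1597, 2584

2584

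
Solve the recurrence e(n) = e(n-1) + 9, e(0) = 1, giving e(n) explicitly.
Recurrence: e(n) = e(n-1) + 9, initial: e(0) = 1.
Each step adds 9, so e(n) = e(0) + 9n = 9n + 1.

e(n) = 9n + 1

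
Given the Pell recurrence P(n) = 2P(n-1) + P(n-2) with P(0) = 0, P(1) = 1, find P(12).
Computing the sequence terms:
0, 1, 2, 5, 12, 29, 70, 169, 408, 985, 2378, 5741, 13860

13860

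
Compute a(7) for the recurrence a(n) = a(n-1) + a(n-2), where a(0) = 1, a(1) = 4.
Computing the sequence terms:
1, 4, 5, 9, 14, 23, 37, 60

60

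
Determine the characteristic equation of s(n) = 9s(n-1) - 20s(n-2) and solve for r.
Substitute s(n) = rⁿ and divide through by rⁿ⁻²: r² - 9r + 20 = 0
Factor: (r - 4)(r - 5) = 0, so r = 4, 5.
General solution: s(n) = A·4ⁿ + B·5ⁿ

Characteristic: r² - 9r + 20 = 0, Roots: r = 4, 5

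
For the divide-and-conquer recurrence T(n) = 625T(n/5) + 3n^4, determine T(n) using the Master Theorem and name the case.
Master Theorem template: T(n) = a·T(n/b) + f(n).
Here: a=625, b=5, f(n)=3n^4
Compute log_b(a) = log_5(625) = 4.
f(n) = 3n^4 = Θ(n^4). Case 2: T(n) = Θ(n^4 log n).

Case 2: T(n) = Θ(n^4 log n)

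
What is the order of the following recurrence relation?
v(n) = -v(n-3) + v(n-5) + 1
The order is the largest lag k for which v(n-k) appears. Here the deepest term is v(n-5) (the 1 term is non-homogeneous and does not affect the order), so the order is 5.

Order 5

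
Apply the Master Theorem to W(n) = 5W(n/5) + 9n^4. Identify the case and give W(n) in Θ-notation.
Master Theorem template: W(n) = a·W(n/b) + f(n).
Here: a=5, b=5, f(n)=9n^4
Compute log_b(a) = log_5(5) = 1.
f(n) = 9n^4 = Ω(n^(1+ε)) with ε = 3, and the regularity condition holds (a·f(n/b) = (a/b^4)·f(n) with a/b^4 = 5^-3 < 1). Case 3: W(n) = Θ(f(n)) = Θ(n^4).

Case 3: W(n) = Θ(n^4)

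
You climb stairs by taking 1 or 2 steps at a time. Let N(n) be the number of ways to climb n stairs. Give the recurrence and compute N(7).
Condition on the size of the last step (1 to 2): before it there were n-1, …, n-2 stairs climbed, and these cases are disjoint, so N(n) = N(n-1) + N(n-2) (Fibonacci-type sequence).
Initial conditions by direct count (compositions of i into parts ≤ 2): N(1) = 1; N(2) = 2.
Iterating the recurrence: N(3) = 3, N(4) = 5, N(5) = 8, N(6) = 13, N(7) = 21.

N(n) = N(n-1) + N(n-2), N(1) = 1, N(2) = 2; N(7) = 21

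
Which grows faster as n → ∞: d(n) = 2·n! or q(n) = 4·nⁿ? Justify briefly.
Comparing growth rates:
Growth-rate hierarchy: log n ≺ any polynomial ≺ any exponential cⁿ (c>1) ≺ n! ≺ nⁿ.
super-exponential nⁿ dominates factorial asymptotically.

q(n) grows faster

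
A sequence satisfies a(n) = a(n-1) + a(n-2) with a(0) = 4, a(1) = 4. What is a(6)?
Computing the sequence terms:
4, 4, 8, 12, 20, 32, 52

52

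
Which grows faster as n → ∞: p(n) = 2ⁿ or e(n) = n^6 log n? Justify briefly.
Comparing growth rates:
Growth-rate hierarchy: log n ≺ any polynomial ≺ any exponential cⁿ (c>1) ≺ n! ≺ nⁿ.
exponential base 2 dominates polynomial degree 6 (with log factor) asymptotically.

p(n) grows faster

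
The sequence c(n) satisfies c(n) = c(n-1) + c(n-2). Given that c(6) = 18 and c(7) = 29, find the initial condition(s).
Work backwards using c(k) = c(k+2) - c(k+1):
c(5) = c(7) - c(6) = 29 - 18 = 11
c(4) = c(6) - c(5) = 18 - 11 = 7
c(3) = c(5) - c(4) = 11 - 7 = 4
c(2) = c(4) - c(3) = 7 - 4 = 3
c(1) = c(3) - c(2) = 4 - 3 = 1
c(0) = c(2) - c(1) = 3 - 1 = 2

c(0) = 2, c(1) = 1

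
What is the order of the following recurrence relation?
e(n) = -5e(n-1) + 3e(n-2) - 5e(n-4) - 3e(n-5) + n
The order is the largest lag k for which e(n-k) appears. Here the deepest term is e(n-5) (the n term is non-homogeneous and does not affect the order), so the order is 5.

Order 5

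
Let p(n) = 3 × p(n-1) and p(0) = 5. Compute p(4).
Computing step by step:
p(0) = 5
p(1) = 3 × 5 = 15
p(2) = 3 × 15 = 45
p(3) = 3 × 45 = 135
p(4) = 3 × 135 = 405

405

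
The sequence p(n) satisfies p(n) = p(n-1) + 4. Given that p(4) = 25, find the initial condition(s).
p(4) = p(0) + 4·4, so p(0) = 25 - 16 = 9.

p(0) = 9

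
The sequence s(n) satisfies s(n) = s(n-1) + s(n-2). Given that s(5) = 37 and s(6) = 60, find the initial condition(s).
Work backwards using s(k) = s(k+2) - s(k+1):
s(4) = s(6) - s(5) = 60 - 37 = 23
s(3) = s(5) - s(4) = 37 - 23 = 14
s(2) = s(4) - s(3) = 23 - 14 = 9
s(1) = s(3) - s(2) = 14 - 9 = 5
s(0) = s(2) - s(1) = 9 - 5 = 4

s(0) = 4, s(1) = 5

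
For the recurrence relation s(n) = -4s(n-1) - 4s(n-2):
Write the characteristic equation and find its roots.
Substitute s(n) = rⁿ and divide through by rⁿ⁻²: r² + 4r + 4 = 0
Factor: (r + 2)² = 0, so r = -2 (double root).
General solution: s(n) = (A + Bn)·(-2)ⁿ

Characteristic: r² + 4r + 4 = 0, Roots: r = -2 (double root)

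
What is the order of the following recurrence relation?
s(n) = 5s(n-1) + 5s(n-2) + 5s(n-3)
The order is the largest lag k for which s(n-k) appears. Here the deepest term is s(n-3), so the order is 3.

Order 3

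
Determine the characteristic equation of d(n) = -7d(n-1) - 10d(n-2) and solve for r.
Substitute d(n) = rⁿ and divide through by rⁿ⁻²: r² + 7r + 10 = 0
Factor: (r + 2)(r + 5) = 0, so r = -2, -5.
General solution: d(n) = A·(-2)ⁿ + B·(-5)ⁿ

Characteristic: r² + 7r + 10 = 0, Roots: r = -2, -5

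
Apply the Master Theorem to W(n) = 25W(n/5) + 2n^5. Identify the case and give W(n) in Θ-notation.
Master Theorem template: W(n) = a·W(n/b) + f(n).
Here: a=25, b=5, f(n)=2n^5
Compute log_b(a) = log_5(25) = 2.
f(n) = 2n^5 = Ω(n^(2+ε)) with ε = 3, and the regularity condition holds (a·f(n/b) = (a/b^5)·f(n) with a/b^5 = 5^-3 < 1). Case 3: W(n) = Θ(f(n)) = Θ(n^5).

Case 3: W(n) = Θ(n^5)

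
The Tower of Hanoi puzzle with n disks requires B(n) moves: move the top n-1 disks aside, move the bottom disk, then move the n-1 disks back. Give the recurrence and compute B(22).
Moving n disks = move the top n-1 disks aside (B(n-1) moves) + move the largest disk (1 move) + move the n-1 disks back on top (B(n-1) moves), so B(n) = 2B(n-1) + 1, with B(1) = 1 (a single disk takes one move).
First terms: 1, 3, 7, 15, 31, 63, … — each is one less than a power of 2. Indeed B(n) + 1 = 2(B(n-1) + 1) with B(1) + 1 = 2, so B(n) + 1 = 2ⁿ and B(n) = 2ⁿ - 1.
Hence B(22) = 2^22 - 1 = 4194304 - 1 = 4194303.

B(n) = 2B(n-1) + 1, B(1) = 1; B(22) = 4194303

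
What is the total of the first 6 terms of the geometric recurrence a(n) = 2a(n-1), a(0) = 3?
Computing the sequence terms: 3, 6, 12, 24, 48, 96
Adding these values together:

189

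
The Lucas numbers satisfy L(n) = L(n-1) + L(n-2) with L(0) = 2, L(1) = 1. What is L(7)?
Computing the sequence terms:
2, 1, 3, 4, 7, 11, 18, 29

29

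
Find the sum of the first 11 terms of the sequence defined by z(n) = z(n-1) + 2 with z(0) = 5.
Computing the sequence terms: 5, 7, 9, 11, 13, 15, 17, 19, 21, 23, 25
Adding these values together:

165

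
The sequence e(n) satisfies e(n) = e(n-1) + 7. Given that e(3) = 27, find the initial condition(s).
e(3) = e(0) + 3·7, so e(0) = 27 - 21 = 6.

e(0) = 6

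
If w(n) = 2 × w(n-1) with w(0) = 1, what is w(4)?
Computing step by step:
w(0) = 1
w(1) = 2 × 1 = 2
w(2) = 2 × 2 = 4
w(3) = 2 × 4 = 8
w(4) = 2 × 8 = 16

16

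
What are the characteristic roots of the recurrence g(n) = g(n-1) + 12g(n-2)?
Substitute g(n) = rⁿ and divide through by rⁿ⁻²: r² - r - 12 = 0
Factor: (r - 4)(r + 3) = 0, so r = 4, -3.
General solution: g(n) = A·4ⁿ + B·(-3)ⁿ

Characteristic: r² - r - 12 = 0, Roots: r = 4, -3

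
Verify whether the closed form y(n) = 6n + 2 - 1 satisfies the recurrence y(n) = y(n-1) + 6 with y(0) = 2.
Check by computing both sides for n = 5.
From the recurrence with y(0) = 2:
  y(0) = 2, y(1) = 8, y(2) = 14, y(3) = 20, y(4) = 26, y(5) = 32
  so the recurrence gives y(5) = 32.
From the proposed closed form y(n) = 6n + 2 - 1:
  y(5) = 31.
The recurrence gives 32 but the closed form gives 31, so the closed form does not satisfy the recurrence.

No, the closed form is incorrect.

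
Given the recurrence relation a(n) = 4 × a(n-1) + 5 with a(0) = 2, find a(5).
Computing step by step:
a(0) = 2
a(1) = 4 × 2 + 5 = 13
a(2) = 4 × 13 + 5 = 57
a(3) = 4 × 57 + 5 = 233
a(4) = 4 × 233 + 5 = 937
a(5) = 4 × 937 + 5 = 3753

3753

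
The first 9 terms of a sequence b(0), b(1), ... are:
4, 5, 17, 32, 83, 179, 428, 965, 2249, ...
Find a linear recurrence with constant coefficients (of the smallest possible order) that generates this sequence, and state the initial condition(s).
Look for the lowest-order linear relation among consecutive terms.
Observation: b(n) - 1·b(n-1) - (3)·b(n-2) = 0 holds for the shown terms, and no order-1 relation b(n) = α·b(n-1) + β fits.
Check at n=3: 1·17 + (3)·5 = 32. ✓

b(n) = b(n-1) + 3b(n-2), b(0) = 4, b(1) = 5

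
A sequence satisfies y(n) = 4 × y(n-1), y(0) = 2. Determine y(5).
Computing step by step:
y(0) = 2
y(1) = 4 × 2 = 8
y(2) = 4 × 8 = 32
y(3) = 4 × 32 = 128
y(4) = 4 × 128 = 512
y(5) = 4 × 512 = 2048

2048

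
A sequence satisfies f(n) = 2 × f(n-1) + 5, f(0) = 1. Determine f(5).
Computing step by step:
f(0) = 1
f(1) = 2 × 1 + 5 = 7
f(2) = 2 × 7 + 5 = 19
f(3) = 2 × 19 + 5 = 43
f(4) = 2 × 43 + 5 = 91
f(5) = 2 × 91 + 5 = 187

187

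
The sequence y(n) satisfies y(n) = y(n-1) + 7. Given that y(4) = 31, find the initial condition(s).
y(4) = y(0) + 4·7, so y(0) = 31 - 28 = 3.

y(0) = 3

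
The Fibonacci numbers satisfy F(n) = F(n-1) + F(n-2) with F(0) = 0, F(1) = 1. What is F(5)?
Computing the sequence terms:
0, 1, 1, 2, 3, 5

5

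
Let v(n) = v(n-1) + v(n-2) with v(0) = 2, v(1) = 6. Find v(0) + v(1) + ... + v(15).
Computing the sequence terms: 2, 6, 8, 14, 22, 36, 58, 94, 152, 246, 398, 644, 1042, 1686, 2728, 4414
Adding these values together:

11550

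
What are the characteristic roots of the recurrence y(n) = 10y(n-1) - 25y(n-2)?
Substitute y(n) = rⁿ and divide through by rⁿ⁻²: r² - 10r + 25 = 0
Factor: (r - 5)² = 0, so r = 5 (double root).
General solution: y(n) = (A + Bn)·5ⁿ

Characteristic: r² - 10r + 25 = 0, Roots: r = 5 (double root)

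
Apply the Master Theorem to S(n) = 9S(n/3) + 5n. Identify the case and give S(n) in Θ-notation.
Master Theorem template: S(n) = a·S(n/b) + f(n).
Here: a=9, b=3, f(n)=5n
Compute log_b(a) = log_3(9) = 2.
f(n) = 5n = O(n^(2-ε)) with ε = 1. Case 1: S(n) = Θ(n^log_b(a)) = Θ(n^2).

Case 1: S(n) = Θ(n^2)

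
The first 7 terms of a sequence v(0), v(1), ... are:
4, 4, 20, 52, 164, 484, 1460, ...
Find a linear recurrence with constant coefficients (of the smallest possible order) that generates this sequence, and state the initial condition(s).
Look for the lowest-order linear relation among consecutive terms.
Observation: v(n) - 2·v(n-1) - (3)·v(n-2) = 0 holds for the shown terms, and no order-1 relation v(n) = α·v(n-1) + β fits.
Check at n=3: 2·20 + (3)·4 = 52. ✓

v(n) = 2v(n-1) + 3v(n-2), v(0) = 4, v(1) = 4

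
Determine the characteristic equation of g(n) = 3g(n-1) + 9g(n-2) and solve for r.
Substitute g(n) = rⁿ and divide through by rⁿ⁻²: r² - 3r - 9 = 0
Discriminant: 3² + 4·9 = 45, not a perfect square, so by the quadratic formula r = (3 ± √45)/2.
General solution: g(n) = A·r₁ⁿ + B·r₂ⁿ where r₁,r₂ = (3 ± √45)/2

Characteristic: r² - 3r - 9 = 0, Roots: r = (3 ± √45)/2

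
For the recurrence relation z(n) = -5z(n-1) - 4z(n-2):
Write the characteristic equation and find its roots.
Substitute z(n) = rⁿ and divide through by rⁿ⁻²: r² + 5r + 4 = 0
Factor: (r + 4)(r + 1) = 0, so r = -4, -1.
General solution: z(n) = A·(-4)ⁿ + B·(-1)ⁿ

Characteristic: r² + 5r + 4 = 0, Roots: r = -4, -1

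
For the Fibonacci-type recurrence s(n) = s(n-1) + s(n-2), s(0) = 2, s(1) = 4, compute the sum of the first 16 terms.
Computing the sequence terms: 2, 4, 6, 10, 16, 26, 42, 68, 110, 178, 288, 466, 754, 1220, 1974, 3194
Adding these values together:

8358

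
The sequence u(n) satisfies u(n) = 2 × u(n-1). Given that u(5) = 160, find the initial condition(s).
In general u(n) = 2ⁿ · u(0). At n = 5: u(0) = u(5) / 2^5 = 160 / 32 = 5.

u(0) = 5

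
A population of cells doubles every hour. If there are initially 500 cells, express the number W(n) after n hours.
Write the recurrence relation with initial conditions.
Each hour multiplies the count by 2, so the count after n hours depends only on the count after n-1 hours: W(n) = 2 × W(n-1). The starting count gives W(0) = 500.
Unrolling n times gives the closed form W(n) = 500 × 2ⁿ.

W(n) = 2 × W(n-1), W(0) = 500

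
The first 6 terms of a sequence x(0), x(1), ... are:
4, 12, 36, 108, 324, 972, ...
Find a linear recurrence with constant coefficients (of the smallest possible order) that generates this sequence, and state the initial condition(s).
Look for the lowest-order linear relation among consecutive terms.
Observation: each term is 3× the previous.
Check at n=2: 3·12 = 36. ✓

x(n) = 3 × x(n-1), x(0) = 4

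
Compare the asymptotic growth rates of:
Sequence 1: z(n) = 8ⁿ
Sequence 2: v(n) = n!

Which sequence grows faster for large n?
Comparing growth rates:
Growth-rate hierarchy: log n ≺ any polynomial ≺ any exponential cⁿ (c>1) ≺ n! ≺ nⁿ.
factorial dominates exponential base 8 asymptotically.

v(n) grows faster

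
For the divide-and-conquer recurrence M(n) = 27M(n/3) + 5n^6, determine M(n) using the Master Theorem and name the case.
Master Theorem template: M(n) = a·M(n/b) + f(n).
Here: a=27, b=3, f(n)=5n^6
Compute log_b(a) = log_3(27) = 3.
f(n) = 5n^6 = Ω(n^(3+ε)) with ε = 3, and the regularity condition holds (a·f(n/b) = (a/b^6)·f(n) with a/b^6 = 3^-3 < 1). Case 3: M(n) = Θ(f(n)) = Θ(n^6).

Case 3: M(n) = Θ(n^6)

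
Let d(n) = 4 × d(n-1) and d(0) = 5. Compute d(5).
Computing step by step:
d(0) = 5
d(1) = 4 × 5 = 20
d(2) = 4 × 20 = 80
d(3) = 4 × 80 = 320
d(4) = 4 × 320 = 1280
d(5) = 4 × 1280 = 5120

5120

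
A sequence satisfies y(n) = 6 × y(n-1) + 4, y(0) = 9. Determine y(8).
Computing step by step:
y(0) = 9
y(1) = 6 × 9 + 4 = 58
y(2) = 6 × 58 + 4 = 352
y(3) = 6 × 352 + 4 = 2116
y(4) = 6 × 2116 + 4 = 12700
y(5) = 6 × 12700 + 4 = 76204
y(6) = 6 × 76204 + 4 = 457228
y(7) = 6 × 457228 + 4 = 2743372
y(8) = 6 × 2743372 + 4 = 16460236

16460236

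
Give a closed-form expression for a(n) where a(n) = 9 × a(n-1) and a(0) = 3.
Recurrence: a(n) = 9 × a(n-1), initial: a(0) = 3.
Each term is 9 times the previous, so this is geometric with ratio 9. After n steps: a(n) = a(0)·9ⁿ = 3·9ⁿ.

a(n) = 3·9ⁿ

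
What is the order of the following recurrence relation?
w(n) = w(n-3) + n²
The order is the largest lag k for which w(n-k) appears. Here the deepest term is w(n-3) (the n² term is non-homogeneous and does not affect the order), so the order is 3.

Order 3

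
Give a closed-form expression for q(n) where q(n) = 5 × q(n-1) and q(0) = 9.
Recurrence: q(n) = 5 × q(n-1), initial: q(0) = 9.
Each term is 5 times the previous, so this is geometric with ratio 5. After n steps: q(n) = q(0)·5ⁿ = 9·5ⁿ.

q(n) = 9·5ⁿ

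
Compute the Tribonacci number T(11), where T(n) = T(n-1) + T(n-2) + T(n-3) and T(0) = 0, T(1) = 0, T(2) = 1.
Computing the sequence terms:
0, 0, 1, 1, 2, 4, 7, 13, 24, 44, 81, 149

149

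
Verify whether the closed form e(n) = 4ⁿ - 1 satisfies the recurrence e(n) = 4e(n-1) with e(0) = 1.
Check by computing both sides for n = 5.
From the recurrence with e(0) = 1:
  e(0) = 1, e(1) = 4, e(2) = 16, e(3) = 64, e(4) = 256, e(5) = 1024
  so the recurrence gives e(5) = 1024.
From the proposed closed form e(n) = 4ⁿ - 1:
  e(5) = 1023.
The recurrence gives 1024 but the closed form gives 1023, so the closed form does not satisfy the recurrence.

No, the closed form is incorrect.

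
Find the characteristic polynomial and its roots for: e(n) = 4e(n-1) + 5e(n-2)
Substitute e(n) = rⁿ and divide through by rⁿ⁻²: r² - 4r - 5 = 0
Factor: (r + 1)(r - 5) = 0, so r = -1, 5.
General solution: e(n) = A·(-1)ⁿ + B·5ⁿ

Characteristic: r² - 4r - 5 = 0, Roots: r = -1, 5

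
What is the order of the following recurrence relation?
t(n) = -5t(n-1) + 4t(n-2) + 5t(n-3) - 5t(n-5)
The order is the largest lag k for which t(n-k) appears. Here the deepest term is t(n-5), so the order is 5.

Order 5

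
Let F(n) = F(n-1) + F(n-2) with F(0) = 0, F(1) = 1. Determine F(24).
Computing the sequence terms:
0, 1, 1, 2, 3, 5, 8, 13, 21, 34, 55, 89, 144, 233, 377, 610, 987, 1597, 2584, 4181, 6765, 10946, 17711, 28657, 46368

46368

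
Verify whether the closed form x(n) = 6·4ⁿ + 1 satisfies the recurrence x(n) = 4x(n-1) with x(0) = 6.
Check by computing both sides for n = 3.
From the recurrence with x(0) = 6:
  x(0) = 6, x(1) = 24, x(2) = 96, x(3) = 384
  so the recurrence gives x(3) = 384.
From the proposed closed form x(n) = 6·4ⁿ + 1:
  x(3) = 385.
The recurrence gives 384 but the closed form gives 385, so the closed form does not satisfy the recurrence.

No, the closed form is incorrect.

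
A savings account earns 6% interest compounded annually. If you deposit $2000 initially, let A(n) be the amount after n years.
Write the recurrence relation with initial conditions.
Each year the balance grows by 6%, i.e. is multiplied by 1 + 6/100 = 1.06, so A(n) = 1.06 × A(n-1). The initial deposit gives A(0) = 2000.
Unrolling gives the closed form A(n) = 2000 × (1.06)ⁿ.

A(n) = 1.06 × A(n-1), A(0) = 2000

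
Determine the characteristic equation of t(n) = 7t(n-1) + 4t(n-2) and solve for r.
Substitute t(n) = rⁿ and divide through by rⁿ⁻²: r² - 7r - 4 = 0
Discriminant: 7² + 4·4 = 65, not a perfect square, so by the quadratic formula r = (7 ± √65)/2.
General solution: t(n) = A·r₁ⁿ + B·r₂ⁿ where r₁,r₂ = (7 ± √65)/2

Characteristic: r² - 7r - 4 = 0, Roots: r = (7 ± √65)/2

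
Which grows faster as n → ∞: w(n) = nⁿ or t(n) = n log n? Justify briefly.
Comparing growth rates:
Growth-rate hierarchy: log n ≺ any polynomial ≺ any exponential cⁿ (c>1) ≺ n! ≺ nⁿ.
super-exponential nⁿ dominates polynomial degree 1 (with log factor) asymptotically.

w(n) grows faster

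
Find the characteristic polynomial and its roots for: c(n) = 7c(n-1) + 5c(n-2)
Substitute c(n) = rⁿ and divide through by rⁿ⁻²: r² - 7r - 5 = 0
Discriminant: 7² + 4·5 = 69, not a perfect square, so by the quadratic formula r = (7 ± √69)/2.
General solution: c(n) = A·r₁ⁿ + B·r₂ⁿ where r₁,r₂ = (7 ± √69)/2

Characteristic: r² - 7r - 5 = 0, Roots: r = (7 ± √69)/2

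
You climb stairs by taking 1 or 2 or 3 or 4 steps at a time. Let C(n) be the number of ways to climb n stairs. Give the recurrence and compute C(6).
Condition on the size of the last step (1 to 4): before it there were n-1, …, n-4 stairs climbed, and these cases are disjoint, so C(n) = C(n-1) + C(n-2) + C(n-3) + C(n-4) (order-4 linear recurrence).
Initial conditions by direct count (compositions of i into parts ≤ 4): C(1) = 1; C(2) = 2; C(3) = 4; C(4) = 8.
Iterating the recurrence: C(5) = 15, C(6) = 29.

C(n) = C(n-1) + C(n-2) + C(n-3) + C(n-4), C(1) = 1, C(2) = 2, C(3) = 4, C(4) = 8; C(6) = 29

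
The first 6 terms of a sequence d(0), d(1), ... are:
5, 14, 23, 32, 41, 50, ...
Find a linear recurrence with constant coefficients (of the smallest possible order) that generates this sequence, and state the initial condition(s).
Look for the lowest-order linear relation among consecutive terms.
Observation: consecutive differences are constant (= 9).
Check at n=2: 1·14 + 9 = 23. ✓

d(n) = d(n-1) + 9, d(0) = 5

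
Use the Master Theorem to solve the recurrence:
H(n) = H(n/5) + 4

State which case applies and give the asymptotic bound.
Master Theorem template: H(n) = a·H(n/b) + f(n).
Here: a=1, b=5, f(n)=4
Compute log_b(a) = log_5(1) = 0.
f(n) = 4 = Θ(1). Case 2: H(n) = Θ(log n).

Case 2: H(n) = Θ(log n)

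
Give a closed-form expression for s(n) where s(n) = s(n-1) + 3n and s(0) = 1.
Recurrence: s(n) = s(n-1) + 3n, initial: s(0) = 1.
Telescoping: s(n) = s(0) + 3·Σᵢ₌₁ⁿ i = 1 + 3·n(n+1)/2.

s(n) = 3·n(n+1)/2 + 1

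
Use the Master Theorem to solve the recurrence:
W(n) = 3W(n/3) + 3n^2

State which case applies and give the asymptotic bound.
Master Theorem template: W(n) = a·W(n/b) + f(n).
Here: a=3, b=3, f(n)=3n^2
Compute log_b(a) = log_3(3) = 1.
f(n) = 3n^2 = Ω(n^(1+ε)) with ε = 1, and the regularity condition holds (a·f(n/b) = (a/b^2)·f(n) with a/b^2 = 3^-1 < 1). Case 3: W(n) = Θ(f(n)) = Θ(n^2).

Case 3: W(n) = Θ(n^2)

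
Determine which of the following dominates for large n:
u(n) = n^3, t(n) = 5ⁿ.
Comparing growth rates:
Growth-rate hierarchy: log n ≺ any polynomial ≺ any exponential cⁿ (c>1) ≺ n! ≺ nⁿ.
exponential base 5 dominates polynomial degree 3 asymptotically.

t(n) grows faster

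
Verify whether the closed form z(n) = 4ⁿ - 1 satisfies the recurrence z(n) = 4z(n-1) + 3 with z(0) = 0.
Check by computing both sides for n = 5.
From the recurrence with z(0) = 0:
  z(0) = 0, z(1) = 3, z(2) = 15, z(3) = 63, z(4) = 255, z(5) = 1023
  so the recurrence gives z(5) = 1023.
From the proposed closed form z(n) = 4ⁿ - 1:
  z(5) = 1023.
Both sides give 1023 at n = 5, and the initial condition(s) match, so the closed form is consistent.

Yes, the closed form is correct.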